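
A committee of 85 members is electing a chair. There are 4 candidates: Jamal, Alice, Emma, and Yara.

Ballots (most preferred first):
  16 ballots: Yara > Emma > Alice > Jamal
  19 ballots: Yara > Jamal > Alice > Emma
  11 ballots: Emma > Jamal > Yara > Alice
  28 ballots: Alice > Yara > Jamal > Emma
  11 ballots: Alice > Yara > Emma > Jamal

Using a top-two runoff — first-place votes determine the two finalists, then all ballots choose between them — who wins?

Round 1 first-place votes: Jamal 0, Alice 39, Emma 11, Yara 35. Alice and Yara advance.
Runoff: Alice is ranked above Yara on 39 ballots, Yara above Alice on 46.

Yara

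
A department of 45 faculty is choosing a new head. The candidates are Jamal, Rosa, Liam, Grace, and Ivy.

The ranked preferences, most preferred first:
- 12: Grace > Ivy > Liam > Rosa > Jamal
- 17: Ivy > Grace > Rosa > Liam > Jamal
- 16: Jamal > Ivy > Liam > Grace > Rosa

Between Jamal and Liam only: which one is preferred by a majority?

Liam

Jamal is ranked above Liam on 16 ballots; Liam above Jamal on 29.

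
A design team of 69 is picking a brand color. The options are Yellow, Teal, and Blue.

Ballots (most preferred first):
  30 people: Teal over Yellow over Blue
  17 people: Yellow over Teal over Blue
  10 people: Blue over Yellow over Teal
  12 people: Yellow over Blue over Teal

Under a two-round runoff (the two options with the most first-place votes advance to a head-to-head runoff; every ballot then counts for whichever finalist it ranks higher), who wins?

Round 1 first-place votes: Yellow 29, Teal 30, Blue 10. Teal and Yellow advance.
Runoff: Teal is ranked above Yellow on 30 ballots, Yellow above Teal on 39.

Yellow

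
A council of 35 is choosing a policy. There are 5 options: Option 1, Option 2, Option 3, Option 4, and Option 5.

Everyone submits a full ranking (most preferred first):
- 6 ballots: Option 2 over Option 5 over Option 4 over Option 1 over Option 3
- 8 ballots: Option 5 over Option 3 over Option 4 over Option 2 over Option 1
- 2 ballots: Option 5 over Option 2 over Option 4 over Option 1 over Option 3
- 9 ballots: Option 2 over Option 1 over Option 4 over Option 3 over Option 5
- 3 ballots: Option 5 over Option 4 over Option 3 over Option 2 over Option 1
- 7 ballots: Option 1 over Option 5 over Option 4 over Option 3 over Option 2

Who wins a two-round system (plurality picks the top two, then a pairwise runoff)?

Round 1 first-place votes: Option 1 7, Option 2 15, Option 3 0, Option 4 0, Option 5 13. Option 2 and Option 5 advance.
Runoff: Option 2 is ranked above Option 5 on 15 ballots, Option 5 above Option 2 on 20.

Option 5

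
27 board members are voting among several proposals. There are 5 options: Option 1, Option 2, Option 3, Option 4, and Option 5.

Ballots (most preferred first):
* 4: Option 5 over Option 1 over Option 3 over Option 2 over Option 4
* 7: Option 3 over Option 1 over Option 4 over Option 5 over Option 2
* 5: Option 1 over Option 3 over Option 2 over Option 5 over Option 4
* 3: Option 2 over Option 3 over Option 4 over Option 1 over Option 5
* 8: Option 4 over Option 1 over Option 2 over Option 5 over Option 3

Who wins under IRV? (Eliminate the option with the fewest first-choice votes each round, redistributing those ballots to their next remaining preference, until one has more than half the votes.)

Option 1

Round 1: Option 1 5, Option 2 3, Option 3 7, Option 4 8, Option 5 4. Option 2 eliminated.
Round 2: Option 1 5, Option 3 10, Option 4 8, Option 5 4. Option 5 eliminated.
Round 3: Option 1 9, Option 3 10, Option 4 8. Option 4 eliminated.
Round 4: Option 1 17, Option 3 10. Option 1 has a majority (≥14).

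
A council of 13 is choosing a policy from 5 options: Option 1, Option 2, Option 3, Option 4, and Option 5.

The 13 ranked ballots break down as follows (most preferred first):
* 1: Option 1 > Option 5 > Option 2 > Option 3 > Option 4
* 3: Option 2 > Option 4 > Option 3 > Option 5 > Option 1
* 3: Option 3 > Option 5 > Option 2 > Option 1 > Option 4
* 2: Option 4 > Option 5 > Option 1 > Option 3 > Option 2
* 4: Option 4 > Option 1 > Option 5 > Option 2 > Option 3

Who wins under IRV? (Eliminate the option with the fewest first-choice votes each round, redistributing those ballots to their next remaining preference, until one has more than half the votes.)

Option 2

Round 1: Option 1 1, Option 2 3, Option 3 3, Option 4 6, Option 5 0. Option 5 eliminated.
Round 2: Option 1 1, Option 2 3, Option 3 3, Option 4 6. Option 1 eliminated.
Round 3: Option 2 4, Option 3 3, Option 4 6. Option 3 eliminated.
Round 4: Option 2 7, Option 4 6. Option 2 has a majority (≥7).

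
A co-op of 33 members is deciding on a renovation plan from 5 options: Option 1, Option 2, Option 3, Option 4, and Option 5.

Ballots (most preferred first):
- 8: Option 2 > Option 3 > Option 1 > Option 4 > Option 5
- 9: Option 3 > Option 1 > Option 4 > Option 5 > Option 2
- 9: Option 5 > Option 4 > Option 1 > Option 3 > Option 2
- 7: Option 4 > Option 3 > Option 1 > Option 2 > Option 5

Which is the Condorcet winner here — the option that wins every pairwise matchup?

Option 3

Option 3 vs Option 1: 24–9
Option 3 vs Option 2: 25–8
Option 3 vs Option 4: 17–16
Option 3 vs Option 5: 24–9
Option 3 beats every other option.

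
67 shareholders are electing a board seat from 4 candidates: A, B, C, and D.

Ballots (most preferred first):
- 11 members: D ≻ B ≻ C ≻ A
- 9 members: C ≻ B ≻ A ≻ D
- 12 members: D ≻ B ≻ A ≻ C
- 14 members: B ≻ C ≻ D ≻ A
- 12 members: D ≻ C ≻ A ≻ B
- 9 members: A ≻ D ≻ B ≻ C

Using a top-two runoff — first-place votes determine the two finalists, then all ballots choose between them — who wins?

D

Round 1 first-place votes: A 9, B 14, C 9, D 35. D and B advance.
Runoff: D is ranked above B on 44 ballots, B above D on 23.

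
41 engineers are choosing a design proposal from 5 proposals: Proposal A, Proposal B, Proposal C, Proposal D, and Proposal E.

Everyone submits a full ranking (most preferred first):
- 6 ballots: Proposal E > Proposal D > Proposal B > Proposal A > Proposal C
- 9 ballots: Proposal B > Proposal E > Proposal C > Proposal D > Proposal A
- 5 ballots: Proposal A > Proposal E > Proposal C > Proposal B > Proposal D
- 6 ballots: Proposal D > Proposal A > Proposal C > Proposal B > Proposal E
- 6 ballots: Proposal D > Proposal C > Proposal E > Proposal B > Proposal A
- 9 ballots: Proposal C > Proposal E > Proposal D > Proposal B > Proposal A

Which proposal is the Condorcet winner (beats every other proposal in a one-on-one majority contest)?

Proposal C vs Proposal A: 24–17
Proposal C vs Proposal B: 26–15
Proposal C vs Proposal D: 23–18
Proposal C vs Proposal E: 21–20
Proposal C beats every other proposal.

Proposal C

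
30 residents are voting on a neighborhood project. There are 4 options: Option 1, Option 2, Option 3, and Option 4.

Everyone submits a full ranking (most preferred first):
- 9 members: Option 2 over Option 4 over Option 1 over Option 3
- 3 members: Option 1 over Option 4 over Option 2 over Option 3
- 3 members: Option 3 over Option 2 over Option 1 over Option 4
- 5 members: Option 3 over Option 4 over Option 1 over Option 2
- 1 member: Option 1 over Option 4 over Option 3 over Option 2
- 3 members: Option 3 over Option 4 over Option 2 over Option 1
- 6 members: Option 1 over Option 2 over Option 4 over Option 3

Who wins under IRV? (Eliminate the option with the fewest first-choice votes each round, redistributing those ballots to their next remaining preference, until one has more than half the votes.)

Option 1

Round 1: Option 1 10, Option 2 9, Option 3 11, Option 4 0. Option 4 eliminated.
Round 2: Option 1 10, Option 2 9, Option 3 11. Option 2 eliminated.
Round 3: Option 1 19, Option 3 11. Option 1 has a majority (≥16).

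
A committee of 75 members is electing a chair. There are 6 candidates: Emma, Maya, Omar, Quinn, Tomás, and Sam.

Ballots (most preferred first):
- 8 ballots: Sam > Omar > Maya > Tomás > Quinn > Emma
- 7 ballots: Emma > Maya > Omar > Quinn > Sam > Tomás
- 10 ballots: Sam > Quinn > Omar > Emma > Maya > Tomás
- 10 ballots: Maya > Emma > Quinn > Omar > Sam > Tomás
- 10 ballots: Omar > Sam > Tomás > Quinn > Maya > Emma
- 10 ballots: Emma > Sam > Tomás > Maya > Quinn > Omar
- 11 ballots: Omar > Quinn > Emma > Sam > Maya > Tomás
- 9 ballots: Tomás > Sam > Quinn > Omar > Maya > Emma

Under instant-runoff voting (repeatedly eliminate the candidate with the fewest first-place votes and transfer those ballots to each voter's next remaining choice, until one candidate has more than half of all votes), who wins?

Round 1: Emma 17, Maya 10, Omar 21, Quinn 0, Tomás 9, Sam 18. Quinn eliminated.
Round 2: Emma 17, Maya 10, Omar 21, Tomás 9, Sam 18. Tomás eliminated.
Round 3: Emma 17, Maya 10, Omar 21, Sam 27. Maya eliminated.
Round 4: Emma 27, Omar 21, Sam 27. Omar eliminated.
Round 5: Emma 38, Sam 37. Emma has a majority (≥38).

Emma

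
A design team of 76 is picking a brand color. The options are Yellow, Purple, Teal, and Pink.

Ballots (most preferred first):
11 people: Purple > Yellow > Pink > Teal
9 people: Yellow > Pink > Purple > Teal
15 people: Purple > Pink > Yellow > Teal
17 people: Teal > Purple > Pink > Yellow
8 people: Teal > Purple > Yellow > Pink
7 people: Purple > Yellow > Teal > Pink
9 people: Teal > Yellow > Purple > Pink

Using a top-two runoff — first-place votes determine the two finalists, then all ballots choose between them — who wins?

Purple

Round 1 first-place votes: Yellow 9, Purple 33, Teal 34, Pink 0. Teal and Purple advance.
Runoff: Teal is ranked above Purple on 34 ballots, Purple above Teal on 42.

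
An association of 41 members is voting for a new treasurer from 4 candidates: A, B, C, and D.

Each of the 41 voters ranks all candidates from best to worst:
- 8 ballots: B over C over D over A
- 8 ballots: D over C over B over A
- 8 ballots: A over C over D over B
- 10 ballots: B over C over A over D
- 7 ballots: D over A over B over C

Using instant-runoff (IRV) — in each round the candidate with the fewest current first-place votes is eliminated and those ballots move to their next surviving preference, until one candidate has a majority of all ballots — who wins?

Round 1: A 8, B 18, C 0, D 15. C eliminated.
Round 2: A 8, B 18, D 15. A eliminated.
Round 3: B 18, D 23. D has a majority (≥21).

D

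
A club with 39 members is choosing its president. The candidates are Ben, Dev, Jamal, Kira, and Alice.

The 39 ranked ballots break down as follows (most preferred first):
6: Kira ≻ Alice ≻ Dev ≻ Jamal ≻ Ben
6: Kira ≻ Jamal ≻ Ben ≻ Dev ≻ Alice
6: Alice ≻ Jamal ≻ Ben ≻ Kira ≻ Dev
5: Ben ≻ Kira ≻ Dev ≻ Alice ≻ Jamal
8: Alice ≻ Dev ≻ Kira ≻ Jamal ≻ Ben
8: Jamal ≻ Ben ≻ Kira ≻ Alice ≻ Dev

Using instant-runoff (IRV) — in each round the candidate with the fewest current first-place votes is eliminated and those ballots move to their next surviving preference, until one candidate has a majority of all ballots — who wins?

Round 1: Ben 5, Dev 0, Jamal 8, Kira 12, Alice 14. Dev eliminated.
Round 2: Ben 5, Jamal 8, Kira 12, Alice 14. Ben eliminated.
Round 3: Jamal 8, Kira 17, Alice 14. Jamal eliminated.
Round 4: Kira 25, Alice 14. Kira has a majority (≥20).

Kira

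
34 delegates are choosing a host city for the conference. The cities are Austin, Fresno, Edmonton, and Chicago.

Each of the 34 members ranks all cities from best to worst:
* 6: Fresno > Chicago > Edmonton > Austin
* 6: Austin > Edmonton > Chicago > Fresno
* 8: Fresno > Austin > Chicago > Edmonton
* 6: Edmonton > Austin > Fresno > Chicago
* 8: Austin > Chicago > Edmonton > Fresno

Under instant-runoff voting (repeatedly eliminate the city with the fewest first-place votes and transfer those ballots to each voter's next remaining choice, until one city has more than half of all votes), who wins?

Austin

Round 1: Austin 14, Fresno 14, Edmonton 6, Chicago 0. Chicago eliminated.
Round 2: Austin 14, Fresno 14, Edmonton 6. Edmonton eliminated.
Round 3: Austin 20, Fresno 14. Austin has a majority (≥18).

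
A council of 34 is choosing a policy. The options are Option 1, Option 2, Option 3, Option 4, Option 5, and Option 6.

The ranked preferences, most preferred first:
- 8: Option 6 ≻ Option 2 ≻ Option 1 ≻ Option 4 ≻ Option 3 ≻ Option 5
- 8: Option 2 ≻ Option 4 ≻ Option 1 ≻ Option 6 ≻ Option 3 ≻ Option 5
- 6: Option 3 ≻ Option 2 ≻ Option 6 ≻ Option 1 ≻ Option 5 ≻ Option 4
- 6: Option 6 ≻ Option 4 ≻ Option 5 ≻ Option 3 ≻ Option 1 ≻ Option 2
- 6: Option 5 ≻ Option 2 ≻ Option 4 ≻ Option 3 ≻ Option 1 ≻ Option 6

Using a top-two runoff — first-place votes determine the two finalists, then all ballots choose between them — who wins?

Round 1 first-place votes: Option 1 0, Option 2 8, Option 3 6, Option 4 0, Option 5 6, Option 6 14. Option 6 and Option 2 advance.
Runoff: Option 6 is ranked above Option 2 on 14 ballots, Option 2 above Option 6 on 20.

Option 2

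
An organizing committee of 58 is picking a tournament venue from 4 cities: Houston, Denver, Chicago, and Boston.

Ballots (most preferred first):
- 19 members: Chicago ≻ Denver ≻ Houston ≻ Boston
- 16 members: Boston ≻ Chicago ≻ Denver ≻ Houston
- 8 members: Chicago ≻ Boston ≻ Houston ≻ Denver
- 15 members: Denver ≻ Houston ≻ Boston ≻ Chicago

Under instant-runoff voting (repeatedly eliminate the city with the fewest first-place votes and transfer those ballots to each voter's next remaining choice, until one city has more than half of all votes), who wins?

Boston

Round 1: Houston 0, Denver 15, Chicago 27, Boston 16. Houston eliminated.
Round 2: Denver 15, Chicago 27, Boston 16. Denver eliminated.
Round 3: Chicago 27, Boston 31. Boston has a majority (≥30).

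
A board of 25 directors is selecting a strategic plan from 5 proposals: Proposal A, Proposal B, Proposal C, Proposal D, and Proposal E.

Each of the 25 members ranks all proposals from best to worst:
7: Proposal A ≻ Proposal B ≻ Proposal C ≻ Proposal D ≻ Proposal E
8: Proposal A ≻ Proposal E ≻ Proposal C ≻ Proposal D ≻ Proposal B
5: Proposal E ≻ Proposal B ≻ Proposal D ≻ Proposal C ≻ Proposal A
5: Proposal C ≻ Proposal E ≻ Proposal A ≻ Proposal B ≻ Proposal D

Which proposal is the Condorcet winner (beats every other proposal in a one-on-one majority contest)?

Proposal A vs Proposal B: 20–5
Proposal A vs Proposal C: 15–10
Proposal A vs Proposal D: 20–5
Proposal A vs Proposal E: 15–10
Proposal A beats every other proposal.

Proposal A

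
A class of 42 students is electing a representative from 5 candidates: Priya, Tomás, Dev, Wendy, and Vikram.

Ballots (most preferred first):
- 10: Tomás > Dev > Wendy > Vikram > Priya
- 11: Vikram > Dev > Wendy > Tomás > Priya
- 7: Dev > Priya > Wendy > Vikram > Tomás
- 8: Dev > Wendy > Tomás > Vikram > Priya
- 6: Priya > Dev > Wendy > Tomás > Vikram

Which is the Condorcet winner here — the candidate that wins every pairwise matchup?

Dev

Dev vs Priya: 36–6
Dev vs Tomás: 32–10
Dev vs Wendy: 42–0
Dev vs Vikram: 31–11
Dev beats every other candidate.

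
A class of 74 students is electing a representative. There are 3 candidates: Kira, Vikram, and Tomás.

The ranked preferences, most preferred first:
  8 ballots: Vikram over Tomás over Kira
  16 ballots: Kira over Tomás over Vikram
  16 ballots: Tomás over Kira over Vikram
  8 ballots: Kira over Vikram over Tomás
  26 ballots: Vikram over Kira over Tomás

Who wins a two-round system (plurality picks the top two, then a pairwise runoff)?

Kira

Round 1 first-place votes: Kira 24, Vikram 34, Tomás 16. Vikram and Kira advance.
Runoff: Vikram is ranked above Kira on 34 ballots, Kira above Vikram on 40.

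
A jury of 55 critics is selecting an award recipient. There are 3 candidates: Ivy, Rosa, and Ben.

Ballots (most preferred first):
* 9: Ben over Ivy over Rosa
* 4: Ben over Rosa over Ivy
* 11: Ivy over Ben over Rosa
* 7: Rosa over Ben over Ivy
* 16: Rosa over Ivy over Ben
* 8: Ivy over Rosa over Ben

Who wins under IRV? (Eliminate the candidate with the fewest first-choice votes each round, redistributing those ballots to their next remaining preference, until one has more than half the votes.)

Round 1: Ivy 19, Rosa 23, Ben 13. Ben eliminated.
Round 2: Ivy 28, Rosa 27. Ivy has a majority (≥28).

Ivy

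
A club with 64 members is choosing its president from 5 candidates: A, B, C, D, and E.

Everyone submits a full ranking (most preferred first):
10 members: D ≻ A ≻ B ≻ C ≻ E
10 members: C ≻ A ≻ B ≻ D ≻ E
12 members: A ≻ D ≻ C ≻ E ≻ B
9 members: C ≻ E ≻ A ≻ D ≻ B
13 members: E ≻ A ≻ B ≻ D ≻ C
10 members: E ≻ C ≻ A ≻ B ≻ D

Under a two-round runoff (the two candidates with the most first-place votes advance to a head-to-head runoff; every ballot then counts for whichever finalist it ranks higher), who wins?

Round 1 first-place votes: A 12, B 0, C 19, D 10, E 23. E and C advance.
Runoff: E is ranked above C on 23 ballots, C above E on 41.

C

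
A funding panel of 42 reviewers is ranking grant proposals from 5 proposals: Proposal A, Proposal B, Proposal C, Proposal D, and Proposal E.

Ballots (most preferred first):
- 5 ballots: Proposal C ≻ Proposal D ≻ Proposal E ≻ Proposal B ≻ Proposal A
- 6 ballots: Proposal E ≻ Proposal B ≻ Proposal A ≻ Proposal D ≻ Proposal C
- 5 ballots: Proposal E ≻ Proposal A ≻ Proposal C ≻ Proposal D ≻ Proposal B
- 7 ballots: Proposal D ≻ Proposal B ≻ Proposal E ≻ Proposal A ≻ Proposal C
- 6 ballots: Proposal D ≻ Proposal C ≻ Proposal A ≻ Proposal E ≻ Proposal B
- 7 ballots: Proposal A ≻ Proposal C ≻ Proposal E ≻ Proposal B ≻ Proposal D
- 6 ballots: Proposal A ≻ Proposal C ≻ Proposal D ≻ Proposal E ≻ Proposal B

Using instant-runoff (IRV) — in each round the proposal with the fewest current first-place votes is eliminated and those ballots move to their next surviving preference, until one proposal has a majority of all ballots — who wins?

Round 1: Proposal A 13, Proposal B 0, Proposal C 5, Proposal D 13, Proposal E 11. Proposal B eliminated.
Round 2: Proposal A 13, Proposal C 5, Proposal D 13, Proposal E 11. Proposal C eliminated.
Round 3: Proposal A 13, Proposal D 18, Proposal E 11. Proposal E eliminated.
Round 4: Proposal A 24, Proposal D 18. Proposal A has a majority (≥22).

Proposal A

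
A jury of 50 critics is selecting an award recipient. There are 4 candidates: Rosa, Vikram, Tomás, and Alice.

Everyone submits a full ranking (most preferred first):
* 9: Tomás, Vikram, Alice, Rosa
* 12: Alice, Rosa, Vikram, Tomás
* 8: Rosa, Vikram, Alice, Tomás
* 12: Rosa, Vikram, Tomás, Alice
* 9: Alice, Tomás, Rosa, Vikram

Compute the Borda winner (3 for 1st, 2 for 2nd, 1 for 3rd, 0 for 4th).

Rosa

Rosa: 9×0 + 12×2 + 8×3 + 12×3 + 9×1 = 93
Vikram: 9×2 + 12×1 + 8×2 + 12×2 + 9×0 = 70
Tomás: 9×3 + 12×0 + 8×0 + 12×1 + 9×2 = 57
Alice: 9×1 + 12×3 + 8×1 + 12×0 + 9×3 = 80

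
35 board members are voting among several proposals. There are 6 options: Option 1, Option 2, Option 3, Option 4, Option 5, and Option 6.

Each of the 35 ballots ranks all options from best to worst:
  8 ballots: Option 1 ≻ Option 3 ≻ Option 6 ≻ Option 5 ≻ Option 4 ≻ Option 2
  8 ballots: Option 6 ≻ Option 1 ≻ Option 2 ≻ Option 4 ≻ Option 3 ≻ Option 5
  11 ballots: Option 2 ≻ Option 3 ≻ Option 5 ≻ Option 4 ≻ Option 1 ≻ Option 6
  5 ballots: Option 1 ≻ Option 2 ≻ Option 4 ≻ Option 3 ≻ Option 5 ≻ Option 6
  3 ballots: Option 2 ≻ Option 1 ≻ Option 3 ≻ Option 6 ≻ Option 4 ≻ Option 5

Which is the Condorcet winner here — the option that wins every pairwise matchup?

Option 1 vs Option 2: 21–14
Option 1 vs Option 3: 24–11
Option 1 vs Option 4: 24–11
Option 1 vs Option 5: 24–11
Option 1 vs Option 6: 27–8
Option 1 beats every other option.

Option 1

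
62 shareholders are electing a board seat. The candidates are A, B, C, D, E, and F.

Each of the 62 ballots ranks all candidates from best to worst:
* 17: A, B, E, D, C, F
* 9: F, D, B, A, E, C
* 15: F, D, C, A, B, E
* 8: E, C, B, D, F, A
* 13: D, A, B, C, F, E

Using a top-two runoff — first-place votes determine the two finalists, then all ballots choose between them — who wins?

F

Round 1 first-place votes: A 17, B 0, C 0, D 13, E 8, F 24. F and A advance.
Runoff: F is ranked above A on 32 ballots, A above F on 30.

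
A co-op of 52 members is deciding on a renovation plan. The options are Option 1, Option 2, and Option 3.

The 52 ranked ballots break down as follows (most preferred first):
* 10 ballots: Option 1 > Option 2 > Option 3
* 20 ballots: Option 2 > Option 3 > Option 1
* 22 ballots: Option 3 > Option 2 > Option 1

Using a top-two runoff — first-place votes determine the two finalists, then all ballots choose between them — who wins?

Round 1 first-place votes: Option 1 10, Option 2 20, Option 3 22. Option 3 and Option 2 advance.
Runoff: Option 3 is ranked above Option 2 on 22 ballots, Option 2 above Option 3 on 30.

Option 2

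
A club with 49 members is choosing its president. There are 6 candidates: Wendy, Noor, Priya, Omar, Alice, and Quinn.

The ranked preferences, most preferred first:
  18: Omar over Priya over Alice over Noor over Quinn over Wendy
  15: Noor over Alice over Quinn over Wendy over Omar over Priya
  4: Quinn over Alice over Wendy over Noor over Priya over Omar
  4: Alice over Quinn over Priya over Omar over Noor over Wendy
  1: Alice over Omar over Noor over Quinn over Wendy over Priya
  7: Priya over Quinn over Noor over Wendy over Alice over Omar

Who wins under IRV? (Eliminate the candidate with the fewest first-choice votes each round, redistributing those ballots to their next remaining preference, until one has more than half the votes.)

Noor

Round 1: Wendy 0, Noor 15, Priya 7, Omar 18, Alice 5, Quinn 4. Wendy eliminated.
Round 2: Noor 15, Priya 7, Omar 18, Alice 5, Quinn 4. Quinn eliminated.
Round 3: Noor 15, Priya 7, Omar 18, Alice 9. Priya eliminated.
Round 4: Noor 22, Omar 18, Alice 9. Alice eliminated.
Round 5: Noor 26, Omar 23. Noor has a majority (≥25).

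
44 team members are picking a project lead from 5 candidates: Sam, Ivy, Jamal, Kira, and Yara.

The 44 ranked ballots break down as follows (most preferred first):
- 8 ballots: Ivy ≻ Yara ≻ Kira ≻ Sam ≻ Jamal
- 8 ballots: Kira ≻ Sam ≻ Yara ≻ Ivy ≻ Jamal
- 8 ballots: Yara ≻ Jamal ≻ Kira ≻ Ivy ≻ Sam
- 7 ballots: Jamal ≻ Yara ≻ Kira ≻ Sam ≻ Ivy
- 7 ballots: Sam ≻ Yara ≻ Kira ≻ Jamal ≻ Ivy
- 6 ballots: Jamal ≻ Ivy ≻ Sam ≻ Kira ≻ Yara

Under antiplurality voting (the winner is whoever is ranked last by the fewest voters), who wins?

Last-place votes: Sam 8, Ivy 14, Jamal 16, Kira 0, Yara 6.

Kira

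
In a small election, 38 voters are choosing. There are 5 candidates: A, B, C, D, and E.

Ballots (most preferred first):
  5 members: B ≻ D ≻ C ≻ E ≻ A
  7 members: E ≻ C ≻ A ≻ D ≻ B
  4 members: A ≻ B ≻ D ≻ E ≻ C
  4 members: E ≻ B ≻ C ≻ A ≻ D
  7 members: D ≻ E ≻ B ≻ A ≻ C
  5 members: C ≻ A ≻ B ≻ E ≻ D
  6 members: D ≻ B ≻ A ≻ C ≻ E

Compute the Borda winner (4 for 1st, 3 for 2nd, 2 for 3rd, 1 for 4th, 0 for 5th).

B

A: 5×0 + 7×2 + 4×4 + 4×1 + 7×1 + 5×3 + 6×2 = 68
B: 5×4 + 7×0 + 4×3 + 4×3 + 7×2 + 5×2 + 6×3 = 86
C: 5×2 + 7×3 + 4×0 + 4×2 + 7×0 + 5×4 + 6×1 = 65
D: 5×3 + 7×1 + 4×2 + 4×0 + 7×4 + 5×0 + 6×4 = 82
E: 5×1 + 7×4 + 4×1 + 4×4 + 7×3 + 5×1 + 6×0 = 79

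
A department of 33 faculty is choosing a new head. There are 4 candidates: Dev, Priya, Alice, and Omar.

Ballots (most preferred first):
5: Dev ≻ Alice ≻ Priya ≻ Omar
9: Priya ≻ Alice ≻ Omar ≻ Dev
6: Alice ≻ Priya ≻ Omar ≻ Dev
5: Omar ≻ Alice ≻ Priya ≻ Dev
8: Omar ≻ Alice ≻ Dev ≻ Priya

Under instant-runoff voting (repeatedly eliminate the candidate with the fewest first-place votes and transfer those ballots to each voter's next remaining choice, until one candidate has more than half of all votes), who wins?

Round 1: Dev 5, Priya 9, Alice 6, Omar 13. Dev eliminated.
Round 2: Priya 9, Alice 11, Omar 13. Priya eliminated.
Round 3: Alice 20, Omar 13. Alice has a majority (≥17).

Alice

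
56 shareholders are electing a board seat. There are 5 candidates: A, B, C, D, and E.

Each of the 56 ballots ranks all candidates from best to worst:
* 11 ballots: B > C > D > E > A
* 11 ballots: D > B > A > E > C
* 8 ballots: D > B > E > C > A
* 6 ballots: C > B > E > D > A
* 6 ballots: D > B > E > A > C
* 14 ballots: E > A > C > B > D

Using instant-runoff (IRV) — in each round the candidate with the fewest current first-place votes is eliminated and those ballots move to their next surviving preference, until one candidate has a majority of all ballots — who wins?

B

Round 1: A 0, B 11, C 6, D 25, E 14. A eliminated.
Round 2: B 11, C 6, D 25, E 14. C eliminated.
Round 3: B 17, D 25, E 14. E eliminated.
Round 4: B 31, D 25. B has a majority (≥29).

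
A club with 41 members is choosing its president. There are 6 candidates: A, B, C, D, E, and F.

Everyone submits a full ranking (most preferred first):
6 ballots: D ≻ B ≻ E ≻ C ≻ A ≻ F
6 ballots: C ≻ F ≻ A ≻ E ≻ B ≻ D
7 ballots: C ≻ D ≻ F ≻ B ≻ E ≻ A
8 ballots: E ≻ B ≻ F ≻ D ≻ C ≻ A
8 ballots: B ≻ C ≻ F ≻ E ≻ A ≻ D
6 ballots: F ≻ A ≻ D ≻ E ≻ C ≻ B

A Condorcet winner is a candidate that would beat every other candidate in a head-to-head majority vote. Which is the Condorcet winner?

B

B vs A: 29–12
B vs C: 22–19
B vs D: 22–19
B vs E: 21–20
B vs F: 22–19
B beats every other candidate.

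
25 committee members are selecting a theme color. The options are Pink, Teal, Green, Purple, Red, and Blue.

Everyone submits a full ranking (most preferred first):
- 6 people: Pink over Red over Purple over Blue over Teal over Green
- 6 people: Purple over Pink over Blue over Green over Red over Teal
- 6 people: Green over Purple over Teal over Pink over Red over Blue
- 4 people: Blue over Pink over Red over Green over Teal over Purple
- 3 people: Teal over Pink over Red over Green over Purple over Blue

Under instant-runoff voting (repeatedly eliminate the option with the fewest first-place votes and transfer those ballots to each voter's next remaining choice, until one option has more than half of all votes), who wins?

Pink

Round 1: Pink 6, Teal 3, Green 6, Purple 6, Red 0, Blue 4. Red eliminated.
Round 2: Pink 6, Teal 3, Green 6, Purple 6, Blue 4. Teal eliminated.
Round 3: Pink 9, Green 6, Purple 6, Blue 4. Blue eliminated.
Round 4: Pink 13, Green 6, Purple 6. Pink has a majority (≥13).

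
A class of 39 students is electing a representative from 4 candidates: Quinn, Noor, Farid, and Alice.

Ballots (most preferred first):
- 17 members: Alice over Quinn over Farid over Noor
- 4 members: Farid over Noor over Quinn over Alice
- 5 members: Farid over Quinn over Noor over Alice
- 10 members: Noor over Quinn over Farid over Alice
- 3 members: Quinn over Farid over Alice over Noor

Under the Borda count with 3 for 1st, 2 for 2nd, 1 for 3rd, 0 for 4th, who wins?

Quinn: 17×2 + 4×1 + 5×2 + 10×2 + 3×3 = 77
Noor: 17×0 + 4×2 + 5×1 + 10×3 + 3×0 = 43
Farid: 17×1 + 4×3 + 5×3 + 10×1 + 3×2 = 60
Alice: 17×3 + 4×0 + 5×0 + 10×0 + 3×1 = 54

Quinn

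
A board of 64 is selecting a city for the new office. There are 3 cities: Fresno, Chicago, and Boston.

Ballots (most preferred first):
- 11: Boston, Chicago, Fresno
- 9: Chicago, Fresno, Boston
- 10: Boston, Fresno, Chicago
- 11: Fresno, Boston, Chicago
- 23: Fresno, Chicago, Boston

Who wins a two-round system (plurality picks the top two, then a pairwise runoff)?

Fresno

Round 1 first-place votes: Fresno 34, Chicago 9, Boston 21. Fresno and Boston advance.
Runoff: Fresno is ranked above Boston on 43 ballots, Boston above Fresno on 21.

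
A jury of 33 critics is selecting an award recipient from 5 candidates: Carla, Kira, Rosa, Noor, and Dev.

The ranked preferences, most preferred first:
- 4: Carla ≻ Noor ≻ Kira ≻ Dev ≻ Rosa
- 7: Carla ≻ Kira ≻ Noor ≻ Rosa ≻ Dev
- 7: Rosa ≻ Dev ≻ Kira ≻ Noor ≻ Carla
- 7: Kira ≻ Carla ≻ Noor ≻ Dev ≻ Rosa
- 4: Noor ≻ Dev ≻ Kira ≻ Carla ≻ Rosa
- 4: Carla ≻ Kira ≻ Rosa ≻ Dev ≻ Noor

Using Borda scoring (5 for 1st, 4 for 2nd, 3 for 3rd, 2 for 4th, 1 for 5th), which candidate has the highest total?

Kira

Carla: 4×5 + 7×5 + 7×1 + 7×4 + 4×2 + 4×5 = 118
Kira: 4×3 + 7×4 + 7×3 + 7×5 + 4×3 + 4×4 = 124
Rosa: 4×1 + 7×2 + 7×5 + 7×1 + 4×1 + 4×3 = 76
Noor: 4×4 + 7×3 + 7×2 + 7×3 + 4×5 + 4×1 = 96
Dev: 4×2 + 7×1 + 7×4 + 7×2 + 4×4 + 4×2 = 81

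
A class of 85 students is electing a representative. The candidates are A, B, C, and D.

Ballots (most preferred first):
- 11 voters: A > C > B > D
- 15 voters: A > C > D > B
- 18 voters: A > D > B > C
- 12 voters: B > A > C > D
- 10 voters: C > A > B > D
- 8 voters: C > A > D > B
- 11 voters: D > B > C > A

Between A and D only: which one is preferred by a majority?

A is ranked above D on 74 ballots; D above A on 11.

A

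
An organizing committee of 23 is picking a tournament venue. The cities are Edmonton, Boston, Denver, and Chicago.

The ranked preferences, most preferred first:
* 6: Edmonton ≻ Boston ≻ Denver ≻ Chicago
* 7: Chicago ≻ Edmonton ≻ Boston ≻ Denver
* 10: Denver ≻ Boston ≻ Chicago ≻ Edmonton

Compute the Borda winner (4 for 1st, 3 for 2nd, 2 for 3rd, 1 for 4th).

Boston

Edmonton: 6×4 + 7×3 + 10×1 = 55
Boston: 6×3 + 7×2 + 10×3 = 62
Denver: 6×2 + 7×1 + 10×4 = 59
Chicago: 6×1 + 7×4 + 10×2 = 54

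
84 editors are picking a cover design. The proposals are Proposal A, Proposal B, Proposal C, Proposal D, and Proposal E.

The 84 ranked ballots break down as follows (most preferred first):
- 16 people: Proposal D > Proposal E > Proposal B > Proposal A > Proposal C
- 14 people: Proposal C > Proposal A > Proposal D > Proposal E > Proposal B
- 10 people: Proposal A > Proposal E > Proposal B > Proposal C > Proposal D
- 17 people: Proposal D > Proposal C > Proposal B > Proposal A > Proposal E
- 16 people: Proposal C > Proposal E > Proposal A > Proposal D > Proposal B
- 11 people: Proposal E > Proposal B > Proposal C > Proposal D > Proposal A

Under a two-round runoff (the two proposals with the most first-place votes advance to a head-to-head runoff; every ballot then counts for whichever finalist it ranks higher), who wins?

Proposal C

Round 1 first-place votes: Proposal A 10, Proposal B 0, Proposal C 30, Proposal D 33, Proposal E 11. Proposal D and Proposal C advance.
Runoff: Proposal D is ranked above Proposal C on 33 ballots, Proposal C above Proposal D on 51.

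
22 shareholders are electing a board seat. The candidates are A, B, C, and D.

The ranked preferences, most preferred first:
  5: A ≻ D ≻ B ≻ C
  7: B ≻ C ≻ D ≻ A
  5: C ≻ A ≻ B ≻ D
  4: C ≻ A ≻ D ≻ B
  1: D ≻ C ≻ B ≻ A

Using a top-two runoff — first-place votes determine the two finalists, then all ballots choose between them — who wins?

B

Round 1 first-place votes: A 5, B 7, C 9, D 1. C and B advance.
Runoff: C is ranked above B on 10 ballots, B above C on 12.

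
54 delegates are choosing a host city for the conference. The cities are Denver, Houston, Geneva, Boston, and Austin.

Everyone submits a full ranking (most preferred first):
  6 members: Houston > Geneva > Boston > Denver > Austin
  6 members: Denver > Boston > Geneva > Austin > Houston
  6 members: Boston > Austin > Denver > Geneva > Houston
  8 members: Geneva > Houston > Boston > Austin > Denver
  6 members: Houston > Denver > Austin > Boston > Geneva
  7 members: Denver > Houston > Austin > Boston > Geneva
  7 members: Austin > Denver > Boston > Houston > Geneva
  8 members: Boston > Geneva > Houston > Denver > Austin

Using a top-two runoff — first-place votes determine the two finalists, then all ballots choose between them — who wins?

Round 1 first-place votes: Denver 13, Houston 12, Geneva 8, Boston 14, Austin 7. Boston and Denver advance.
Runoff: Boston is ranked above Denver on 28 ballots, Denver above Boston on 26.

Boston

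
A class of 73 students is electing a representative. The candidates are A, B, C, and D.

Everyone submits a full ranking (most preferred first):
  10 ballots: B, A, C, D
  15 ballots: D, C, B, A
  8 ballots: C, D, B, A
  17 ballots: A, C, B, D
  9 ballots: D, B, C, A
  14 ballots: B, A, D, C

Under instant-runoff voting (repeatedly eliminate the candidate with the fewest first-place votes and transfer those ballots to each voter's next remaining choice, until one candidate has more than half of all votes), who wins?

B

Round 1: A 17, B 24, C 8, D 24. C eliminated.
Round 2: A 17, B 24, D 32. A eliminated.
Round 3: B 41, D 32. B has a majority (≥37).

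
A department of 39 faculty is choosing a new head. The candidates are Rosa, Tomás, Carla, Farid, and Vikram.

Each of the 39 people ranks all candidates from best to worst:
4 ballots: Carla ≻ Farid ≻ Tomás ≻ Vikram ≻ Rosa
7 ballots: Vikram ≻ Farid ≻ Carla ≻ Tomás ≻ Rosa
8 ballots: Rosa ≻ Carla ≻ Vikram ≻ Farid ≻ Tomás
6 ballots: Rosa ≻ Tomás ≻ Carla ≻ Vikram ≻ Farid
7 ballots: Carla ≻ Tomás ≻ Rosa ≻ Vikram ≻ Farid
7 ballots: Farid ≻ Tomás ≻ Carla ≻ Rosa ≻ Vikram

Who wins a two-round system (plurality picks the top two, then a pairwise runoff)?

Round 1 first-place votes: Rosa 14, Tomás 0, Carla 11, Farid 7, Vikram 7. Rosa and Carla advance.
Runoff: Rosa is ranked above Carla on 14 ballots, Carla above Rosa on 25.

Carla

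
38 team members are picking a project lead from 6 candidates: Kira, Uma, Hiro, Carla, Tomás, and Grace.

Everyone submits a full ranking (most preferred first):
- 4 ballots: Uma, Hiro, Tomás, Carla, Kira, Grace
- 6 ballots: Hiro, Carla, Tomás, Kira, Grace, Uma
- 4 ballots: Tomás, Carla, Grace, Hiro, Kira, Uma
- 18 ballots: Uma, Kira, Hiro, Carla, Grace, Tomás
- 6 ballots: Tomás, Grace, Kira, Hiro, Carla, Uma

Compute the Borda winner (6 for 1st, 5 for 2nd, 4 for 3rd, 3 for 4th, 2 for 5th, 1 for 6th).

Hiro

Kira: 4×2 + 6×3 + 4×2 + 18×5 + 6×4 = 148
Uma: 4×6 + 6×1 + 4×1 + 18×6 + 6×1 = 148
Hiro: 4×5 + 6×6 + 4×3 + 18×4 + 6×3 = 158
Carla: 4×3 + 6×5 + 4×5 + 18×3 + 6×2 = 128
Tomás: 4×4 + 6×4 + 4×6 + 18×1 + 6×6 = 118
Grace: 4×1 + 6×2 + 4×4 + 18×2 + 6×5 = 98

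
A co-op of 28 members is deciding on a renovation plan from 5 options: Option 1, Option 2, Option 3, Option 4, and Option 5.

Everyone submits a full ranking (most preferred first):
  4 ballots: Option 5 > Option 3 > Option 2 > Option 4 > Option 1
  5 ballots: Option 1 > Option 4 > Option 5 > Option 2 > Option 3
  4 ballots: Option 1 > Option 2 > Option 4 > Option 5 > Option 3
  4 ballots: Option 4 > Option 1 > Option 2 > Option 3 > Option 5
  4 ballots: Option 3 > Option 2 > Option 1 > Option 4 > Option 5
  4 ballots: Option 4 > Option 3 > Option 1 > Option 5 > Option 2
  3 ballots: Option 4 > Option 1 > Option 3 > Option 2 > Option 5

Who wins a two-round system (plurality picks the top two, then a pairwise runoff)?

Option 4

Round 1 first-place votes: Option 1 9, Option 2 0, Option 3 4, Option 4 11, Option 5 4. Option 4 and Option 1 advance.
Runoff: Option 4 is ranked above Option 1 on 15 ballots, Option 1 above Option 4 on 13.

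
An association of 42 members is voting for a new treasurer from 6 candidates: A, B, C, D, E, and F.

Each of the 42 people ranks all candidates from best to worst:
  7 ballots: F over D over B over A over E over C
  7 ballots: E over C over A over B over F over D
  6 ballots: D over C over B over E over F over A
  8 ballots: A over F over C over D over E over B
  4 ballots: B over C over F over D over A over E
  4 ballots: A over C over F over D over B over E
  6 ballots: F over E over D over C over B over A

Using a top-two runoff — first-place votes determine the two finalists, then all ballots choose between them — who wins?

Round 1 first-place votes: A 12, B 4, C 0, D 6, E 7, F 13. F and A advance.
Runoff: F is ranked above A on 23 ballots, A above F on 19.

F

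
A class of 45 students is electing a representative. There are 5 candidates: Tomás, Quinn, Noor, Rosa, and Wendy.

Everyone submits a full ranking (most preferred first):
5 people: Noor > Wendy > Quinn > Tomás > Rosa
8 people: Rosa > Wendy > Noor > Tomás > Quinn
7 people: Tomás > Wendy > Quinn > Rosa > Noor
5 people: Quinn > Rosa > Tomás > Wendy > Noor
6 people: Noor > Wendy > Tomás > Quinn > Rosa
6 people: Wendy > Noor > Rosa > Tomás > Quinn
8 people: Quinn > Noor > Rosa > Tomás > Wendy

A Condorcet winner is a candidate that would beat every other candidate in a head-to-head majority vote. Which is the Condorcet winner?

Wendy vs Tomás: 25–20
Wendy vs Quinn: 32–13
Wendy vs Noor: 26–19
Wendy vs Rosa: 24–21
Wendy beats every other candidate.

Wendy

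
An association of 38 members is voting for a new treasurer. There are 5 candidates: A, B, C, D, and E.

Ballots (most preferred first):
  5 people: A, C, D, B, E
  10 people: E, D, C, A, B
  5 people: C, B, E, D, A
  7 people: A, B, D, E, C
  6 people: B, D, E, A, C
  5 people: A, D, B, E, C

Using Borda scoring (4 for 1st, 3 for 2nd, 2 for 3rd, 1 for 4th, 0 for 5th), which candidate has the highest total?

A: 5×4 + 10×1 + 5×0 + 7×4 + 6×1 + 5×4 = 84
B: 5×1 + 10×0 + 5×3 + 7×3 + 6×4 + 5×2 = 75
C: 5×3 + 10×2 + 5×4 + 7×0 + 6×0 + 5×0 = 55
D: 5×2 + 10×3 + 5×1 + 7×2 + 6×3 + 5×3 = 92
E: 5×0 + 10×4 + 5×2 + 7×1 + 6×2 + 5×1 = 74

D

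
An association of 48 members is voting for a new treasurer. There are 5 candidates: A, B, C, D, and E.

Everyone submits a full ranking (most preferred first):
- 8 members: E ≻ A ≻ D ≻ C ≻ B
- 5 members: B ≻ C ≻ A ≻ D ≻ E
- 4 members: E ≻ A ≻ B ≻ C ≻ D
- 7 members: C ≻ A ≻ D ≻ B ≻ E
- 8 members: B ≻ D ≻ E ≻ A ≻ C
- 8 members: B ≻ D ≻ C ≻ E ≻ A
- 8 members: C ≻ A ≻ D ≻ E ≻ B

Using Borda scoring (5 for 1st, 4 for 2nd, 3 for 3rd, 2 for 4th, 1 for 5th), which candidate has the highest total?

C

A: 8×4 + 5×3 + 4×4 + 7×4 + 8×2 + 8×1 + 8×4 = 147
B: 8×1 + 5×5 + 4×3 + 7×2 + 8×5 + 8×5 + 8×1 = 147
C: 8×2 + 5×4 + 4×2 + 7×5 + 8×1 + 8×3 + 8×5 = 151
D: 8×3 + 5×2 + 4×1 + 7×3 + 8×4 + 8×4 + 8×3 = 147
E: 8×5 + 5×1 + 4×5 + 7×1 + 8×3 + 8×2 + 8×2 = 128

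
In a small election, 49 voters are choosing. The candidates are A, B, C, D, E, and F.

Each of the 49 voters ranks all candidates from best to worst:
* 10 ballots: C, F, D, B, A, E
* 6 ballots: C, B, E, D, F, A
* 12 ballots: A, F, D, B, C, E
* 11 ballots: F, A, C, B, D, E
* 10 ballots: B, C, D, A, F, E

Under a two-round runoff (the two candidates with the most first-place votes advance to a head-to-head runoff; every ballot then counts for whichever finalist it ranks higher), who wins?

C

Round 1 first-place votes: A 12, B 10, C 16, D 0, E 0, F 11. C and A advance.
Runoff: C is ranked above A on 26 ballots, A above C on 23.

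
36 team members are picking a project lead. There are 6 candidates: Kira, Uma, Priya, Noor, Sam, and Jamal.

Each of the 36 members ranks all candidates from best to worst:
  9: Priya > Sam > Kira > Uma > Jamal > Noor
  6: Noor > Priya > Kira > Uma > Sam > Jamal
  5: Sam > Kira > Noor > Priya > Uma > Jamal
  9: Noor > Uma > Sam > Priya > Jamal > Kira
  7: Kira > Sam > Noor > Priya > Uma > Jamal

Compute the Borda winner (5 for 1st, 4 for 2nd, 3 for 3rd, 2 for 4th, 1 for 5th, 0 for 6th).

Kira: 9×3 + 6×3 + 5×4 + 9×0 + 7×5 = 100
Uma: 9×2 + 6×2 + 5×1 + 9×4 + 7×1 = 78
Priya: 9×5 + 6×4 + 5×2 + 9×2 + 7×2 = 111
Noor: 9×0 + 6×5 + 5×3 + 9×5 + 7×3 = 111
Sam: 9×4 + 6×1 + 5×5 + 9×3 + 7×4 = 122
Jamal: 9×1 + 6×0 + 5×0 + 9×1 + 7×0 = 18

Sam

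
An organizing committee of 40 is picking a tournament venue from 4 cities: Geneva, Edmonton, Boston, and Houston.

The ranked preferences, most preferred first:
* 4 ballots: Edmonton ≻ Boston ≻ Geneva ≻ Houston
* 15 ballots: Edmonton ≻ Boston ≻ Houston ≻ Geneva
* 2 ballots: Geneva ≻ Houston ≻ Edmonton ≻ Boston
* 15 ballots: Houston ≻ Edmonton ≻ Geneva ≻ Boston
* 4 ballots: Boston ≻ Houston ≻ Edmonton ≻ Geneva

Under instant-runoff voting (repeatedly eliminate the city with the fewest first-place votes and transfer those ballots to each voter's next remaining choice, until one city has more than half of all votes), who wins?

Houston

Round 1: Geneva 2, Edmonton 19, Boston 4, Houston 15. Geneva eliminated.
Round 2: Edmonton 19, Boston 4, Houston 17. Boston eliminated.
Round 3: Edmonton 19, Houston 21. Houston has a majority (≥21).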